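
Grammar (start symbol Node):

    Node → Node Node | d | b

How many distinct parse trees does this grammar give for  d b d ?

2

Parse trees for d b d:
  [Node [Node d] [Node [Node b] [Node d]]]
  [Node [Node [Node d] [Node b]] [Node d]]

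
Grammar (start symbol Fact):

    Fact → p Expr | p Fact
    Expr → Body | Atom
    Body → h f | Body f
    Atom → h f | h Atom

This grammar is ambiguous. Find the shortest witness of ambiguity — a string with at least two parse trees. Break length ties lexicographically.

length 3: p h f has 2 parse trees

Two derivations of p h f:
  Fact ⇒ p Expr ⇒ p Body ⇒ p h f
  Fact ⇒ p Expr ⇒ p Atom ⇒ p h f

p h f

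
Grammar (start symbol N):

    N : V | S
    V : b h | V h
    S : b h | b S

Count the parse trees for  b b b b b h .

Parse trees for b b b b b h:
  [N [S b [S b [S b [S b [S b h]]]]]]

1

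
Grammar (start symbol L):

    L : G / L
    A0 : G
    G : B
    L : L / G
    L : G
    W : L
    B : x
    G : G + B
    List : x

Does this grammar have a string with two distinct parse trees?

Witness: x / x

Derivation 1: L ⇒ G / L ⇒ B / L ⇒ x / L ⇒ x / G ⇒ x / B ⇒ x / x
Derivation 2: L ⇒ L / G ⇒ G / G ⇒ B / G ⇒ x / G ⇒ x / B ⇒ x / x

Two distinct leftmost derivations for the same string.

Ambiguous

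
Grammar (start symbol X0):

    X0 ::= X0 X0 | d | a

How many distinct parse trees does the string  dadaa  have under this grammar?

14

Parse trees for dadaa (showing first 6 of 14):
  [X0 [X0 d] [X0 [X0 a] [X0 [X0 d] [X0 [X0 a] [X0 a]]]]]
  [X0 [X0 d] [X0 [X0 a] [X0 [X0 [X0 d] [X0 a]] [X0 a]]]]
  [X0 [X0 d] [X0 [X0 [X0 a] [X0 d]] [X0 [X0 a] [X0 a]]]]
  [X0 [X0 d] [X0 [X0 [X0 a] [X0 [X0 d] [X0 a]]] [X0 a]]]
  [X0 [X0 d] [X0 [X0 [X0 [X0 a] [X0 d]] [X0 a]] [X0 a]]]
  [X0 [X0 [X0 d] [X0 a]] [X0 [X0 d] [X0 [X0 a] [X0 a]]]]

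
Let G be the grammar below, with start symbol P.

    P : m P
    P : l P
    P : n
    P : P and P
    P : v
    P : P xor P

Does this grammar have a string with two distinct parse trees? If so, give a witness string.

Ambiguous

Witness: l n and n

Derivation 1: P ⇒ l P ⇒ l P and P ⇒ l n and P ⇒ l n and n
Derivation 2: P ⇒ P and P ⇒ l P and P ⇒ l n and P ⇒ l n and n

Two distinct leftmost derivations for the same string.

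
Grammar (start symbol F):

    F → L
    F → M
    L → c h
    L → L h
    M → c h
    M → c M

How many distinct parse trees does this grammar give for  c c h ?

Parse trees for c c h:
  [F [M c [M c h]]]

1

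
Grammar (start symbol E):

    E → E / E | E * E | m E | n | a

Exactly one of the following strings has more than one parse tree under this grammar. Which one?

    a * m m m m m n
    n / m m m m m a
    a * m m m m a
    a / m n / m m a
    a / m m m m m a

a * m m m m m n: 1 tree
n / m m m m m a: 1 tree
a * m m m m a: 1 tree
a / m n / m m a: 3 trees
a / m m m m m a: 1 tree

a / m n / m m a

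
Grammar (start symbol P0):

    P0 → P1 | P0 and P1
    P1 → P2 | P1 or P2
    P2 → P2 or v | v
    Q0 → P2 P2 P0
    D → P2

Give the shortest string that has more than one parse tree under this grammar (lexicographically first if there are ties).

v or v

length 1: no string has ≥2 trees
length 3: v or v has 2 parse trees

Two derivations of v or v:
  P0 ⇒ P1 ⇒ P2 ⇒ P2 or v ⇒ v or v
  P0 ⇒ P1 ⇒ P1 or P2 ⇒ P2 or P2 ⇒ v or P2 ⇒ v or v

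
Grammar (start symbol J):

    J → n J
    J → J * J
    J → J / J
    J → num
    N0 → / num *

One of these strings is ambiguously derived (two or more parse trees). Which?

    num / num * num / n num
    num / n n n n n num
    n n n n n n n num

num / num * num / n num

num / num * num / n num: 5 trees
num / n n n n n num: 1 tree
n n n n n n n num: 1 tree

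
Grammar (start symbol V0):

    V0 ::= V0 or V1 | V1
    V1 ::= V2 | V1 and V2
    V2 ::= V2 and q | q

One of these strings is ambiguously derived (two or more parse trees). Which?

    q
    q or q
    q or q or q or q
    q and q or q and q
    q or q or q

q and q or q and q

q: 1 tree
q or q: 1 tree
q or q or q or q: 1 tree
q and q or q and q: 4 trees
q or q or q: 1 tree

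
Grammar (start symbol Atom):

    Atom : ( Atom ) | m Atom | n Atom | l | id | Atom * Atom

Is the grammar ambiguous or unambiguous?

Witness: m id * id

Derivation 1: Atom ⇒ m Atom ⇒ m Atom * Atom ⇒ m id * Atom ⇒ m id * id
Derivation 2: Atom ⇒ Atom * Atom ⇒ m Atom * Atom ⇒ m id * Atom ⇒ m id * id

Two distinct leftmost derivations for the same string.

Ambiguous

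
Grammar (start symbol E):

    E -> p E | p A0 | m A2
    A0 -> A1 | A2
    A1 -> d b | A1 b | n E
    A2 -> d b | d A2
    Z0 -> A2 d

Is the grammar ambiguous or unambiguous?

Ambiguous

Witness: p d b

Derivation 1: E ⇒ p A0 ⇒ p A1 ⇒ p d b
Derivation 2: E ⇒ p A0 ⇒ p A2 ⇒ p d b

Two distinct leftmost derivations for the same string.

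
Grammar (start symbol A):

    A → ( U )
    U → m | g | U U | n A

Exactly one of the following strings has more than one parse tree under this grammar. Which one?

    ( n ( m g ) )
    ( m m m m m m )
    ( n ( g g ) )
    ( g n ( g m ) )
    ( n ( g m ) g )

( m m m m m m )

( n ( m g ) ): 1 tree
( m m m m m m ): 42 trees
( n ( g g ) ): 1 tree
( g n ( g m ) ): 1 tree
( n ( g m ) g ): 1 tree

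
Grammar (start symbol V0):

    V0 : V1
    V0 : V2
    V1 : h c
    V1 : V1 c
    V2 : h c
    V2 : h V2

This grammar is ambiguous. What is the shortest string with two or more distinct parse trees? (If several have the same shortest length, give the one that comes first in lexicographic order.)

h c

length 2: h c has 2 parse trees

Two derivations of h c:
  V0 ⇒ V1 ⇒ h c
  V0 ⇒ V2 ⇒ h c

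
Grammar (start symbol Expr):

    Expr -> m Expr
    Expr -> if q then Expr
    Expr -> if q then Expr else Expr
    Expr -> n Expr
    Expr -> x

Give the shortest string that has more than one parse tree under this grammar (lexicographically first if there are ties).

if q then if q then x else x

length 1: no string has ≥2 trees
length 2: no string has ≥2 trees
length 3: no string has ≥2 trees
length 4: no string has ≥2 trees
length 5: no string has ≥2 trees
length 6: no string has ≥2 trees
length 7: no string has ≥2 trees
length 8: no string has ≥2 trees
length 9: if q then if q then x else x has 2 parse trees

Two derivations of if q then if q then x else x:
  Expr ⇒ if q then Expr ⇒ if q then if q then Expr else Expr ⇒ if q then if q then x else Expr ⇒ if q then if q then x else x
  Expr ⇒ if q then Expr else Expr ⇒ if q then if q then Expr else Expr ⇒ if q then if q then x else Expr ⇒ if q then if q then x else x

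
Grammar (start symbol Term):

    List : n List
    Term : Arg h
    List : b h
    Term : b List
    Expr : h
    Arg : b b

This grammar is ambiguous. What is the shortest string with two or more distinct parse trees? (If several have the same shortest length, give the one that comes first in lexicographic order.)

b b h

length 3: b b h has 2 parse trees

Two derivations of b b h:
  Term ⇒ Arg h ⇒ b b h
  Term ⇒ b List ⇒ b b h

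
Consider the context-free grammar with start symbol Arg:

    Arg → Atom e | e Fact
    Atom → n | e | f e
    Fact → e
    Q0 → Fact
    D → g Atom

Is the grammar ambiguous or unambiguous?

Witness: e e

Derivation 1: Arg ⇒ Atom e ⇒ e e
Derivation 2: Arg ⇒ e Fact ⇒ e e

Two distinct leftmost derivations for the same string.

Ambiguous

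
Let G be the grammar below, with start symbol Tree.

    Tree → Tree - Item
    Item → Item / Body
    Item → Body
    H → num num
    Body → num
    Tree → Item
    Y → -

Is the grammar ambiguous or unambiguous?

(Y, H are unreachable from Tree, so their rules don't affect L(Tree).) This is a standard precedence ladder (Tree over Item over Body), with each level left-recursive on its own operator ('-' at Tree, '/' at Item). That structure is LR(1), hence unambiguous.

Unambiguous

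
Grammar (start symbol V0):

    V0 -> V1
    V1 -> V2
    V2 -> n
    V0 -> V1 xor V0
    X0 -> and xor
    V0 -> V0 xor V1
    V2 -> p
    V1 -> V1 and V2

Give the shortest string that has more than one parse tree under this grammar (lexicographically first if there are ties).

n xor n

length 1: no string has ≥2 trees
length 3: n xor n has 2 parse trees

Two derivations of n xor n:
  V0 ⇒ V1 xor V0 ⇒ V2 xor V0 ⇒ n xor V0 ⇒ n xor V1 ⇒ n xor V2 ⇒ n xor n
  V0 ⇒ V0 xor V1 ⇒ V1 xor V1 ⇒ V2 xor V1 ⇒ n xor V1 ⇒ n xor V2 ⇒ n xor n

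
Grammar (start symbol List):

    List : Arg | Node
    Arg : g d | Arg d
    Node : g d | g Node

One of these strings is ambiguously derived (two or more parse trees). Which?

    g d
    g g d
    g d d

g d: 2 trees
g g d: 1 tree
g d d: 1 tree

g d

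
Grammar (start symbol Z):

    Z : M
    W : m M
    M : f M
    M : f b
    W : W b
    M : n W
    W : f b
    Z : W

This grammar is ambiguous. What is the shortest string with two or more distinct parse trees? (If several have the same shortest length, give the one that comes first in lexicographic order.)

length 2: f b has 2 parse trees

Two derivations of f b:
  Z ⇒ M ⇒ f b
  Z ⇒ W ⇒ f b

f b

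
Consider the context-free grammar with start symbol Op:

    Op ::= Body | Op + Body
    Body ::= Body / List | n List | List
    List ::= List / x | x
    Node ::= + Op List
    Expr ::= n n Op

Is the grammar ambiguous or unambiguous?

Witness: x / x

Derivation 1: Op ⇒ Body ⇒ Body / List ⇒ List / List ⇒ x / List ⇒ x / x
Derivation 2: Op ⇒ Body ⇒ List ⇒ List / x ⇒ x / x

Two distinct leftmost derivations for the same string.

Ambiguous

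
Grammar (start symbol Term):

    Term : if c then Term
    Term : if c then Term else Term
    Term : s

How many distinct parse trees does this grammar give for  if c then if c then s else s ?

2

Parse trees for if c then if c then s else s:
  [Term if c then [Term if c then [Term s] else [Term s]]]
  [Term if c then [Term if c then [Term s]] else [Term s]]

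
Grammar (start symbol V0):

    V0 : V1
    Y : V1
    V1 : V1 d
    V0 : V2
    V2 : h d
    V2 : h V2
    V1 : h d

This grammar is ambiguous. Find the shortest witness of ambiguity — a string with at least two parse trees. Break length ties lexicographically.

length 2: h d has 2 parse trees

Two derivations of h d:
  V0 ⇒ V1 ⇒ h d
  V0 ⇒ V2 ⇒ h d

h d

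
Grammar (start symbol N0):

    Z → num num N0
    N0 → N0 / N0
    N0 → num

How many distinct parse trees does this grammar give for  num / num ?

Parse trees for num / num:
  [N0 [N0 num] / [N0 num]]

1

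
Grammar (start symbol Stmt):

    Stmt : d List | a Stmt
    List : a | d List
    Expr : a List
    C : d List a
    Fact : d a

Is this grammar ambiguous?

(Expr, C, Fact are unreachable from Stmt, so their rules don't affect L(Stmt).) Restricted to the reachable nonterminals, every rule has the form A → t or A → t B, and no two rules for the same A share a first terminal. The grammar encodes a DFA — one run per string.

Unambiguous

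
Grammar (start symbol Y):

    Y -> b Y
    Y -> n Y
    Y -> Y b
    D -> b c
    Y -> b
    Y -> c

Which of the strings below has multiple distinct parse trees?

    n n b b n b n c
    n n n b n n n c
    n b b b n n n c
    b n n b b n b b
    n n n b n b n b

b n n b b n b b

n n b b n b n c: 1 tree
n n n b n n n c: 1 tree
n b b b n n n c: 1 tree
b n n b b n b b: 8 trees
n n n b n b n b: 1 tree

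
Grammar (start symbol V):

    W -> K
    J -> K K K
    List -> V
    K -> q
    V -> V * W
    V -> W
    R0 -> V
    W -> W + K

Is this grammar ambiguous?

Unambiguous

(R0, List, J are unreachable from V, so their rules don't affect L(V).) The grammar is stratified — V handles '*' (left-recursive), W handles '+', K atoms. Each operator has a fixed associativity and precedence level, so every string has one parse.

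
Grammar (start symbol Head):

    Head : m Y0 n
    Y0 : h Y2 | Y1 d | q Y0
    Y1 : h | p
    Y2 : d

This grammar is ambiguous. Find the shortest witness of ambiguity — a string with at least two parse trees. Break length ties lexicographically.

m h d n

length 4: m h d n has 2 parse trees

Two derivations of m h d n:
  Head ⇒ m Y0 n ⇒ m h Y2 n ⇒ m h d n
  Head ⇒ m Y0 n ⇒ m Y1 d n ⇒ m h d n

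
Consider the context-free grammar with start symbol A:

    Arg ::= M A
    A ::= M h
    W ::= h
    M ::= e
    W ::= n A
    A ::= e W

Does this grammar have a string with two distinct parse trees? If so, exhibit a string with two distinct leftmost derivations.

Ambiguous

Witness: e h

Derivation 1: A ⇒ M h ⇒ e h
Derivation 2: A ⇒ e W ⇒ e h

Two distinct leftmost derivations for the same string.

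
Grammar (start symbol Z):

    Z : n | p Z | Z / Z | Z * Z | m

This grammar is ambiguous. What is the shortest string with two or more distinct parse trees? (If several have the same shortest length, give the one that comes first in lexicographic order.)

length 1: no string has ≥2 trees
length 2: no string has ≥2 trees
length 3: no string has ≥2 trees
length 4: p m * m has 2 parse trees

Two derivations of p m * m:
  Z ⇒ p Z ⇒ p Z * Z ⇒ p m * Z ⇒ p m * m
  Z ⇒ Z * Z ⇒ p Z * Z ⇒ p m * Z ⇒ p m * m

p m * m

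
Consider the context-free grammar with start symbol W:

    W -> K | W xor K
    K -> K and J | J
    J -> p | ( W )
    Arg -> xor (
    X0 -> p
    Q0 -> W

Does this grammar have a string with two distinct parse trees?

(Arg, X0, Q0 are unreachable from W, so their rules don't affect L(W).) W → W xor K | K  ;  K → K and J | J  — a left-associative chain with J at the bottom. Each string factors uniquely by precedence.

Unambiguous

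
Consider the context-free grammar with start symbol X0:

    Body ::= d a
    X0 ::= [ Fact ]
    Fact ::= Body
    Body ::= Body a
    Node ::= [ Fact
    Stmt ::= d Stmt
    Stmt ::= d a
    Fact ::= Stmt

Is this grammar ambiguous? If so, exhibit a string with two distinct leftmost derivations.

Witness: [ d a ]

Derivation 1: X0 ⇒ [ Fact ] ⇒ [ Body ] ⇒ [ d a ]
Derivation 2: X0 ⇒ [ Fact ] ⇒ [ Stmt ] ⇒ [ d a ]

Two distinct leftmost derivations for the same string.

Ambiguous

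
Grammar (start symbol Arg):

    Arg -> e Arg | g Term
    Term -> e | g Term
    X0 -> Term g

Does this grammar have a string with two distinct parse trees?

Unambiguous

(X0 is unreachable from Arg, so its rules don't affect L(Arg).) Each reachable nonterminal has at most one production per leading terminal, and all productions are right-linear; the derivation is determined token-by-token.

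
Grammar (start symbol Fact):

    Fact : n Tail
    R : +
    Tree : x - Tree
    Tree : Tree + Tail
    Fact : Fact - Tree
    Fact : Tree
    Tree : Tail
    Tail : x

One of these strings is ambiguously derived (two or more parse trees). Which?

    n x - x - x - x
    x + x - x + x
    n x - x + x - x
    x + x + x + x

n x - x - x - x: 4 trees
x + x - x + x: 1 tree
n x - x + x - x: 1 tree
x + x + x + x: 1 tree

n x - x - x - x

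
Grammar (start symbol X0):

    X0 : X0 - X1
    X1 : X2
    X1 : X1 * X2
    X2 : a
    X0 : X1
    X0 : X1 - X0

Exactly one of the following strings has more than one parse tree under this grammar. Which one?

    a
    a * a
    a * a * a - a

a: 1 tree
a * a: 1 tree
a * a * a - a: 2 trees

a * a * a - a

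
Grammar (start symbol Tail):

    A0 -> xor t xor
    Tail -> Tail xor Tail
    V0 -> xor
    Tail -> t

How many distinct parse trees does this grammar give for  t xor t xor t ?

Parse trees for t xor t xor t:
  [Tail [Tail t] xor [Tail [Tail t] xor [Tail t]]]
  [Tail [Tail [Tail t] xor [Tail t]] xor [Tail t]]

2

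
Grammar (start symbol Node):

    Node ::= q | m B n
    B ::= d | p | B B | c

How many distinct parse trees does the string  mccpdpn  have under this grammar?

14

Parse trees for mccpdpn (showing first 6 of 14):
  [Node m [B [B c] [B [B c] [B [B p] [B [B d] [B p]]]]] n]
  [Node m [B [B c] [B [B c] [B [B [B p] [B d]] [B p]]]] n]
  [Node m [B [B c] [B [B [B c] [B p]] [B [B d] [B p]]]] n]
  [Node m [B [B c] [B [B [B c] [B [B p] [B d]]] [B p]]] n]
  [Node m [B [B c] [B [B [B [B c] [B p]] [B d]] [B p]]] n]
  [Node m [B [B [B c] [B c]] [B [B p] [B [B d] [B p]]]] n]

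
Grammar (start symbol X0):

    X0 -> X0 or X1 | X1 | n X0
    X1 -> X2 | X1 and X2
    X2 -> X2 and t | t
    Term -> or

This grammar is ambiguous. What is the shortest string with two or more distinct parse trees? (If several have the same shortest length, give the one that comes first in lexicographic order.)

length 1: no string has ≥2 trees
length 2: no string has ≥2 trees
length 3: t and t has 2 parse trees

Two derivations of t and t:
  X0 ⇒ X1 ⇒ X2 ⇒ X2 and t ⇒ t and t
  X0 ⇒ X1 ⇒ X1 and X2 ⇒ X2 and X2 ⇒ t and X2 ⇒ t and t

t and t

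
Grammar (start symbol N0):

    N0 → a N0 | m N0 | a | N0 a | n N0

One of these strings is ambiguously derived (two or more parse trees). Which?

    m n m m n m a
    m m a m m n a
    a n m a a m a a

a n m a a m a a

m n m m n m a: 1 tree
m m a m m n a: 1 tree
a n m a a m a a: 8 trees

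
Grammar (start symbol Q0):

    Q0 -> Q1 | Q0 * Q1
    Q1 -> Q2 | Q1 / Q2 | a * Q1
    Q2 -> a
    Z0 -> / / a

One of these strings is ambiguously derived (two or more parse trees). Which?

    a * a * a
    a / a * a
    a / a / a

a * a * a

a * a * a: 4 trees
a / a * a: 1 tree
a / a / a: 1 tree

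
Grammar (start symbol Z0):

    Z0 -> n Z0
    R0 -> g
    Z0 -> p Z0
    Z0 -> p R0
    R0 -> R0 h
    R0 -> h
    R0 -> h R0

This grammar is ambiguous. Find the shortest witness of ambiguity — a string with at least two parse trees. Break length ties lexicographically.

length 2: no string has ≥2 trees
length 3: p h h has 2 parse trees

Two derivations of p h h:
  Z0 ⇒ p R0 ⇒ p R0 h ⇒ p h h
  Z0 ⇒ p R0 ⇒ p h R0 ⇒ p h h

p h h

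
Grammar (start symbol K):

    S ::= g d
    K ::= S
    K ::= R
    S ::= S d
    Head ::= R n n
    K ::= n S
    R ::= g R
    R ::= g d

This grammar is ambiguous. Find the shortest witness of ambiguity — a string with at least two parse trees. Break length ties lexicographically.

length 2: g d has 2 parse trees

Two derivations of g d:
  K ⇒ S ⇒ g d
  K ⇒ R ⇒ g d

g d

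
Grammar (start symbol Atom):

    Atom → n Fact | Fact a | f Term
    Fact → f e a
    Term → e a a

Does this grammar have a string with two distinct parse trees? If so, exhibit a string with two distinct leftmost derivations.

Ambiguous

Witness: f e a a

Derivation 1: Atom ⇒ Fact a ⇒ f e a a
Derivation 2: Atom ⇒ f Term ⇒ f e a a

Two distinct leftmost derivations for the same string.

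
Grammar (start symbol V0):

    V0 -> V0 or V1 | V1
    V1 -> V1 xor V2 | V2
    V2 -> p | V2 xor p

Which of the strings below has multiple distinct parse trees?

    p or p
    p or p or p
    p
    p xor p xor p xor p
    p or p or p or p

p xor p xor p xor p

p or p: 1 tree
p or p or p: 1 tree
p: 1 tree
p xor p xor p xor p: 8 trees
p or p or p or p: 1 tree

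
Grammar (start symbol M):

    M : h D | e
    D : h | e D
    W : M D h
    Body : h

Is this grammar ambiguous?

Only M, D are reachable from M; ignoring the rest: Restricted to the reachable nonterminals, every rule has the form A → t or A → t B, and no two rules for the same A share a first terminal. The grammar encodes a DFA — one run per string.

Unambiguous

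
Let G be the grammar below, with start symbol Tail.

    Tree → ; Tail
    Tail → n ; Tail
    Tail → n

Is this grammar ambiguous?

Unambiguous

Only Tail is reachable from Tail; ignoring the rest: Right-recursive list with a separator: after each atom, whether the separator follows determines the rule. One parse per string.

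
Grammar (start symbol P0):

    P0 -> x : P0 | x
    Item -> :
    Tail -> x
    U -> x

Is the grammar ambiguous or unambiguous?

(Item, Tail, U are unreachable from P0, so their rules don't affect L(P0).) The reachable grammar is A → atom sep A | atom. Each atom is followed by either the separator (recurse) or end-of-string (stop) — no choice point.

Unambiguous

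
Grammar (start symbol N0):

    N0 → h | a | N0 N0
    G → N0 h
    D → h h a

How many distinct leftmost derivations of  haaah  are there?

14

Parse trees for haaah (showing first 6 of 14):
  [N0 [N0 h] [N0 [N0 a] [N0 [N0 a] [N0 [N0 a] [N0 h]]]]]
  [N0 [N0 h] [N0 [N0 a] [N0 [N0 [N0 a] [N0 a]] [N0 h]]]]
  [N0 [N0 h] [N0 [N0 [N0 a] [N0 a]] [N0 [N0 a] [N0 h]]]]
  [N0 [N0 h] [N0 [N0 [N0 a] [N0 [N0 a] [N0 a]]] [N0 h]]]
  [N0 [N0 h] [N0 [N0 [N0 [N0 a] [N0 a]] [N0 a]] [N0 h]]]
  [N0 [N0 [N0 h] [N0 a]] [N0 [N0 a] [N0 [N0 a] [N0 h]]]]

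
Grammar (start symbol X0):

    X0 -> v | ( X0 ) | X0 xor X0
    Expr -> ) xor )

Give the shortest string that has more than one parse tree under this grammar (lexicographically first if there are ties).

length 1: no string has ≥2 trees
length 3: no string has ≥2 trees
length 5: v xor v xor v has 2 parse trees

Two derivations of v xor v xor v:
  X0 ⇒ X0 xor X0 ⇒ v xor X0 ⇒ v xor X0 xor X0 ⇒ v xor v xor X0 ⇒ v xor v xor v
  X0 ⇒ X0 xor X0 ⇒ X0 xor X0 xor X0 ⇒ v xor X0 xor X0 ⇒ v xor v xor X0 ⇒ v xor v xor v

v xor v xor v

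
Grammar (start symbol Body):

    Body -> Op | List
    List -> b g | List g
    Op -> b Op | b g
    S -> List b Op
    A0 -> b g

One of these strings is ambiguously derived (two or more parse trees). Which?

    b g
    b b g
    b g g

b g: 2 trees
b b g: 1 tree
b g g: 1 tree

b g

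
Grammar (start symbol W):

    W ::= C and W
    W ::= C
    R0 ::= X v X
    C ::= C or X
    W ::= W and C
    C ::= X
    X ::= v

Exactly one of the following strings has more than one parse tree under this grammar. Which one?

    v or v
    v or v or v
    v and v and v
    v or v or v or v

v or v: 1 tree
v or v or v: 1 tree
v and v and v: 4 trees
v or v or v or v: 1 tree

v and v and v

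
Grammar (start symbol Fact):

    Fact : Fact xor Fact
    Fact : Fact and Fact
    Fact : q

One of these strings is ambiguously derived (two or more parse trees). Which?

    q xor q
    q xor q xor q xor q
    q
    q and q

q xor q: 1 tree
q xor q xor q xor q: 5 trees
q: 1 tree
q and q: 1 tree

q xor q xor q xor q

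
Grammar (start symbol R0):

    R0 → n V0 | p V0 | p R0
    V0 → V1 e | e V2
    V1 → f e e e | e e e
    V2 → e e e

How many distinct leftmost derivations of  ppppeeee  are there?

Parse trees for ppppeeee:
  [R0 p [R0 p [R0 p [R0 p [V0 [V1 e e e] e]]]]]
  [R0 p [R0 p [R0 p [R0 p [V0 e [V2 e e e]]]]]]

2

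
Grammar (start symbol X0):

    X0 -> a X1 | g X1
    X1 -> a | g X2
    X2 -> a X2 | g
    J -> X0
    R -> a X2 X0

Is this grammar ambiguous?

Unambiguous

Only X0, X1, X2 are reachable from X0; ignoring the rest: Restricted to the reachable nonterminals, every rule has the form A → t or A → t B, and no two rules for the same A share a first terminal. The grammar encodes a DFA — one run per string.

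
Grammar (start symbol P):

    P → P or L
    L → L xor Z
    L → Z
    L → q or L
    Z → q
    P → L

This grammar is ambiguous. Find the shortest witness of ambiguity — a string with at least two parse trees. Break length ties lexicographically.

length 1: no string has ≥2 trees
length 3: q or q has 2 parse trees

Two derivations of q or q:
  P ⇒ P or L ⇒ L or L ⇒ Z or L ⇒ q or L ⇒ q or Z ⇒ q or q
  P ⇒ L ⇒ q or L ⇒ q or Z ⇒ q or q

q or q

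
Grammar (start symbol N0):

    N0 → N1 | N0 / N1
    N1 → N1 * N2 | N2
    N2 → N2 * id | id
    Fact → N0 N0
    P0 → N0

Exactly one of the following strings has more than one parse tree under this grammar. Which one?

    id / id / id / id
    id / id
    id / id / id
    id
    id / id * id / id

id / id * id / id

id / id / id / id: 1 tree
id / id: 1 tree
id / id / id: 1 tree
id: 1 tree
id / id * id / id: 2 trees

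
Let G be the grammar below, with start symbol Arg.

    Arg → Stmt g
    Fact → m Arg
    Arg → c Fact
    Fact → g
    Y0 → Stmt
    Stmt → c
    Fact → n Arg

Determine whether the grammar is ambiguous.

Witness: c g

Derivation 1: Arg ⇒ Stmt g ⇒ c g
Derivation 2: Arg ⇒ c Fact ⇒ c g

Two distinct leftmost derivations for the same string.

Ambiguous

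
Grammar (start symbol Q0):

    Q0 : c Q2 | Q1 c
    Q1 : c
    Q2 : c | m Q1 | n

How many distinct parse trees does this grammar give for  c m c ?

Parse trees for c m c:
  [Q0 c [Q2 m [Q1 c]]]

1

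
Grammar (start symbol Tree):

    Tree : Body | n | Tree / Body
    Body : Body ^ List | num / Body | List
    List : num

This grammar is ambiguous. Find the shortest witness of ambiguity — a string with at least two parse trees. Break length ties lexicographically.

length 1: no string has ≥2 trees
length 3: num / num has 2 parse trees

Two derivations of num / num:
  Tree ⇒ Body ⇒ num / Body ⇒ num / List ⇒ num / num
  Tree ⇒ Tree / Body ⇒ Body / Body ⇒ List / Body ⇒ num / Body ⇒ num / List ⇒ num / num

num / num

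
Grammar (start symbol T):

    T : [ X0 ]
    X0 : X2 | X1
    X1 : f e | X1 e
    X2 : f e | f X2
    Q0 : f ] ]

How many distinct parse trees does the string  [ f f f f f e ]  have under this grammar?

1

Parse trees for [ f f f f f e ]:
  [T [ [X0 [X2 f [X2 f [X2 f [X2 f [X2 f e]]]]]] ]]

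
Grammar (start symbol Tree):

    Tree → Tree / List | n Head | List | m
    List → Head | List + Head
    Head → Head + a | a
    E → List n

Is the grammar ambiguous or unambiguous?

Witness: a + a

Derivation 1: Tree ⇒ List ⇒ Head ⇒ Head + a ⇒ a + a
Derivation 2: Tree ⇒ List ⇒ List + Head ⇒ Head + Head ⇒ a + Head ⇒ a + a

Two distinct leftmost derivations for the same string.

Ambiguous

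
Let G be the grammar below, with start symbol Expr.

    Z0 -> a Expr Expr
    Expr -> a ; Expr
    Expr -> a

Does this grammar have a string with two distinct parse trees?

Unambiguous

(Z0 is unreachable from Expr, so its rules don't affect L(Expr).) Right-recursive list with a separator: after each atom, whether the separator follows determines the rule. One parse per string.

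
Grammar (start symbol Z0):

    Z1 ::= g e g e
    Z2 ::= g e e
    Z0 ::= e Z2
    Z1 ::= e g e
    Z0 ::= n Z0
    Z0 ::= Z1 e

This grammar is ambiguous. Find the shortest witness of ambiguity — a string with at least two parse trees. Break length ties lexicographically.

length 4: e g e e has 2 parse trees

Two derivations of e g e e:
  Z0 ⇒ e Z2 ⇒ e g e e
  Z0 ⇒ Z1 e ⇒ e g e e

e g e e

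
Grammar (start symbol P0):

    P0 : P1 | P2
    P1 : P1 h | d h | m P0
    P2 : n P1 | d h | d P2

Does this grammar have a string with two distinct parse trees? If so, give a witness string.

Witness: d h

Derivation 1: P0 ⇒ P1 ⇒ d h
Derivation 2: P0 ⇒ P2 ⇒ d h

Two distinct leftmost derivations for the same string.

Ambiguous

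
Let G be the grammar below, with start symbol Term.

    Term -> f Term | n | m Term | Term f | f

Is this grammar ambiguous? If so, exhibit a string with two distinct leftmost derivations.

Witness: f f

Derivation 1: Term ⇒ f Term ⇒ f f
Derivation 2: Term ⇒ Term f ⇒ f f

Two distinct leftmost derivations for the same string.

Ambiguous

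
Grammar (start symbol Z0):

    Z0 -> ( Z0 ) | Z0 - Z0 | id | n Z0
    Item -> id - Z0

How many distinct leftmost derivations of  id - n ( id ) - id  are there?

Parse trees for id - n ( id ) - id:
  [Z0 [Z0 id] - [Z0 [Z0 n [Z0 ( [Z0 id] )]] - [Z0 id]]]
  [Z0 [Z0 id] - [Z0 n [Z0 [Z0 ( [Z0 id] )] - [Z0 id]]]]
  [Z0 [Z0 [Z0 id] - [Z0 n [Z0 ( [Z0 id] )]]] - [Z0 id]]

3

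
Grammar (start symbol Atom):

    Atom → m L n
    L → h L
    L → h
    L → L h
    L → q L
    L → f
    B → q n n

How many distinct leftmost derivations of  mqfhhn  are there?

Parse trees for mqfhhn:
  [Atom m [L [L [L q [L f]] h] h] n]
  [Atom m [L [L q [L [L f] h]] h] n]
  [Atom m [L q [L [L [L f] h] h]] n]

3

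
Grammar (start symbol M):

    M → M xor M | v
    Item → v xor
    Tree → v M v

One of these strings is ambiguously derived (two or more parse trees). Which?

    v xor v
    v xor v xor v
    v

v xor v: 1 tree
v xor v xor v: 2 trees
v: 1 tree

v xor v xor v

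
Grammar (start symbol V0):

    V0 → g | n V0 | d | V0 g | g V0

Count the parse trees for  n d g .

2

Parse trees for n d g:
  [V0 n [V0 [V0 d] g]]
  [V0 [V0 n [V0 d]] g]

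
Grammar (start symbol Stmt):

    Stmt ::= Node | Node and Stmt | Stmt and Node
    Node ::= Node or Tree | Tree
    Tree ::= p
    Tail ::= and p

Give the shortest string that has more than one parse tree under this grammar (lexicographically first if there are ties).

length 1: no string has ≥2 trees
length 3: p and p has 2 parse trees

Two derivations of p and p:
  Stmt ⇒ Node and Stmt ⇒ Tree and Stmt ⇒ p and Stmt ⇒ p and Node ⇒ p and Tree ⇒ p and p
  Stmt ⇒ Stmt and Node ⇒ Node and Node ⇒ Tree and Node ⇒ p and Node ⇒ p and Tree ⇒ p and p

p and p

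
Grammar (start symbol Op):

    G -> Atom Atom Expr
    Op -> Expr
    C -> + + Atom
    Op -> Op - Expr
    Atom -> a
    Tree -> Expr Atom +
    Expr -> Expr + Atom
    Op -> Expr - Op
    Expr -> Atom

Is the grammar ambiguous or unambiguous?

Witness: a - a

Derivation 1: Op ⇒ Op - Expr ⇒ Expr - Expr ⇒ Atom - Expr ⇒ a - Expr ⇒ a - Atom ⇒ a - a
Derivation 2: Op ⇒ Expr - Op ⇒ Atom - Op ⇒ a - Op ⇒ a - Expr ⇒ a - Atom ⇒ a - a

Two distinct leftmost derivations for the same string.

Ambiguous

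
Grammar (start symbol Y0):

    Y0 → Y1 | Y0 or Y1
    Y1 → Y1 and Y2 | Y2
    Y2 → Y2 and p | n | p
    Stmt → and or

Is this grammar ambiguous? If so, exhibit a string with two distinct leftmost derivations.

Witness: n and p

Derivation 1: Y0 ⇒ Y1 ⇒ Y1 and Y2 ⇒ Y2 and Y2 ⇒ n and Y2 ⇒ n and p
Derivation 2: Y0 ⇒ Y1 ⇒ Y2 ⇒ Y2 and p ⇒ n and p

Two distinct leftmost derivations for the same string.

Ambiguous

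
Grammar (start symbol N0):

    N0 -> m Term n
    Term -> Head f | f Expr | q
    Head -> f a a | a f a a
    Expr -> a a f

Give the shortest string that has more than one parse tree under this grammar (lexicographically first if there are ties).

length 3: no string has ≥2 trees
length 6: m f a a f n has 2 parse trees

Two derivations of m f a a f n:
  N0 ⇒ m Term n ⇒ m Head f n ⇒ m f a a f n
  N0 ⇒ m Term n ⇒ m f Expr n ⇒ m f a a f n

m f a a f n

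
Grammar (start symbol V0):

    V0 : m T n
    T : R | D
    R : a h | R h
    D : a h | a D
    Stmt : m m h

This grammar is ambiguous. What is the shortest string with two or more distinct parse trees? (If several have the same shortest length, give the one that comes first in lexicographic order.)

length 4: m a h n has 2 parse trees

Two derivations of m a h n:
  V0 ⇒ m T n ⇒ m R n ⇒ m a h n
  V0 ⇒ m T n ⇒ m D n ⇒ m a h n

m a h n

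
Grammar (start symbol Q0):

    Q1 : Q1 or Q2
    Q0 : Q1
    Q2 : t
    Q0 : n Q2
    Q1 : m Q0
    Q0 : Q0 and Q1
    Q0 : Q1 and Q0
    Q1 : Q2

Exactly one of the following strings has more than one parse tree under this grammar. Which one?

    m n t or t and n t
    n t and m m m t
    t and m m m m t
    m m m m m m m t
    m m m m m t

m n t or t and n t: 1 tree
n t and m m m t: 1 tree
t and m m m m t: 2 trees
m m m m m m m t: 1 tree
m m m m m t: 1 tree

t and m m m m t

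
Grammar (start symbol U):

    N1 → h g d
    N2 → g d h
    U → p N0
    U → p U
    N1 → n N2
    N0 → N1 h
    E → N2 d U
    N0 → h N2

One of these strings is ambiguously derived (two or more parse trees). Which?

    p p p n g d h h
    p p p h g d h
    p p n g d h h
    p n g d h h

p p p h g d h

p p p n g d h h: 1 tree
p p p h g d h: 2 trees
p p n g d h h: 1 tree
p n g d h h: 1 tree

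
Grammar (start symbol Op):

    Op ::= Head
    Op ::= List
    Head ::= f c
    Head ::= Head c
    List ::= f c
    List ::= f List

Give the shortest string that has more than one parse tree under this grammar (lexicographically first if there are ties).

f c

length 2: f c has 2 parse trees

Two derivations of f c:
  Op ⇒ Head ⇒ f c
  Op ⇒ List ⇒ f c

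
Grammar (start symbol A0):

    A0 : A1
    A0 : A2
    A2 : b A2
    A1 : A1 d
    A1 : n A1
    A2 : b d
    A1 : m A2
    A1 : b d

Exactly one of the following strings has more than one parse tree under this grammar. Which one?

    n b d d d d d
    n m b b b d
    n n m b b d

n b d d d d d

n b d d d d d: 5 trees
n m b b b d: 1 tree
n n m b b d: 1 tree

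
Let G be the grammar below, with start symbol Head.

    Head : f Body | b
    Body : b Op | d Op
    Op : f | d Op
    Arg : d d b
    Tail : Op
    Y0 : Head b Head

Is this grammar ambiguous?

Unambiguous

Only Head, Body, Op are reachable from Head; ignoring the rest: The reachable rules are right-linear with at most one rule per (nonterminal, next-terminal) pair. Each input token forces the next rule, so parsing is deterministic.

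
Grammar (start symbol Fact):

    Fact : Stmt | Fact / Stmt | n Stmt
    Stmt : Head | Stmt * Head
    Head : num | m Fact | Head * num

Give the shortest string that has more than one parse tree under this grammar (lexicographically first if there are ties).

num * num

length 1: no string has ≥2 trees
length 2: no string has ≥2 trees
length 3: num * num has 2 parse trees

Two derivations of num * num:
  Fact ⇒ Stmt ⇒ Head ⇒ Head * num ⇒ num * num
  Fact ⇒ Stmt ⇒ Stmt * Head ⇒ Head * Head ⇒ num * Head ⇒ num * num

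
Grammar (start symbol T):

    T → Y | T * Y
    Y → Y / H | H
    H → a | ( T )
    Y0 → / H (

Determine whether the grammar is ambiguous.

Unambiguous

(Y0 is unreachable from T, so its rules don't affect L(T).) The grammar is stratified — T handles '*' (left-recursive), Y handles '/', H atoms. Each operator has a fixed associativity and precedence level, so every string has one parse.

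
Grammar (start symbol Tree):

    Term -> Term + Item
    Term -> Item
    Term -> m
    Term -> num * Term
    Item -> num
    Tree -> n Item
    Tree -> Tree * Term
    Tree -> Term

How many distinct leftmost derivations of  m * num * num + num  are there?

3

Parse trees for m * num * num + num:
  [Tree [Tree [Term m]] * [Term [Term num * [Term [Item num]]] + [Item num]]]
  [Tree [Tree [Term m]] * [Term num * [Term [Term [Item num]] + [Item num]]]]
  [Tree [Tree [Tree [Term m]] * [Term [Item num]]] * [Term [Term [Item num]] + [Item num]]]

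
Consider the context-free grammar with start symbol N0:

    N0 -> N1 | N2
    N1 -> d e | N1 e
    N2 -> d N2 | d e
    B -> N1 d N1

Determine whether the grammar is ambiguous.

Witness: d e

Derivation 1: N0 ⇒ N1 ⇒ d e
Derivation 2: N0 ⇒ N2 ⇒ d e

Two distinct leftmost derivations for the same string.

Ambiguous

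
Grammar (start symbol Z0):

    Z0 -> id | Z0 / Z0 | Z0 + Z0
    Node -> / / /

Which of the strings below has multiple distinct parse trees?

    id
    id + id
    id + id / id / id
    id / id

id + id / id / id

id: 1 tree
id + id: 1 tree
id + id / id / id: 5 trees
id / id: 1 tree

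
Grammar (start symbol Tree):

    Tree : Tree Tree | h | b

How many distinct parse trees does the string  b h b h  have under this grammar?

Parse trees for b h b h:
  [Tree [Tree b] [Tree [Tree h] [Tree [Tree b] [Tree h]]]]
  [Tree [Tree b] [Tree [Tree [Tree h] [Tree b]] [Tree h]]]
  [Tree [Tree [Tree b] [Tree h]] [Tree [Tree b] [Tree h]]]
  [Tree [Tree [Tree b] [Tree [Tree h] [Tree b]]] [Tree h]]
  [Tree [Tree [Tree [Tree b] [Tree h]] [Tree b]] [Tree h]]

5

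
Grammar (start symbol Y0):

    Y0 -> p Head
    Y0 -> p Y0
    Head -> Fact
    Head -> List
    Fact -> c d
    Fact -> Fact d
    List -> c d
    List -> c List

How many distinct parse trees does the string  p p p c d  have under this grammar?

2

Parse trees for p p p c d:
  [Y0 p [Y0 p [Y0 p [Head [Fact c d]]]]]
  [Y0 p [Y0 p [Y0 p [Head [List c d]]]]]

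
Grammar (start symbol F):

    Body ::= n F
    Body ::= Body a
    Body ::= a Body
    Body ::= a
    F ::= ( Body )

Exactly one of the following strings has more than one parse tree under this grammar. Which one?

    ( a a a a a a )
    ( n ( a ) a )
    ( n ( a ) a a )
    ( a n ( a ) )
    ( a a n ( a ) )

( a a a a a a )

( a a a a a a ): 32 trees
( n ( a ) a ): 1 tree
( n ( a ) a a ): 1 tree
( a n ( a ) ): 1 tree
( a a n ( a ) ): 1 tree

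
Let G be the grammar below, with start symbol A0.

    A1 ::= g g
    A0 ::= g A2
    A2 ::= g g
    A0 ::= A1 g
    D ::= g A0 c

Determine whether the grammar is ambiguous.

Witness: g g g

Derivation 1: A0 ⇒ g A2 ⇒ g g g
Derivation 2: A0 ⇒ A1 g ⇒ g g g

Two distinct leftmost derivations for the same string.

Ambiguous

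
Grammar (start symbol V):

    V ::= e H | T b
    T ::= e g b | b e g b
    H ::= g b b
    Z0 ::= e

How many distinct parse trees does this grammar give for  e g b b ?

2

Parse trees for e g b b:
  [V e [H g b b]]
  [V [T e g b] b]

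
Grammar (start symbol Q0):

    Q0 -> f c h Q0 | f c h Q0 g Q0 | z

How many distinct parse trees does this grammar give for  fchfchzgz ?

2

Parse trees for fchfchzgz:
  [Q0 f c h [Q0 f c h [Q0 z] g [Q0 z]]]
  [Q0 f c h [Q0 f c h [Q0 z]] g [Q0 z]]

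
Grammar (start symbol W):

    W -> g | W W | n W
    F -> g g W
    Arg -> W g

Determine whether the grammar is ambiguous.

Ambiguous

Witness: g g g

Derivation 1: W ⇒ W W ⇒ g W ⇒ g W W ⇒ g g W ⇒ g g g
Derivation 2: W ⇒ W W ⇒ W W W ⇒ g W W ⇒ g g W ⇒ g g g

Two distinct leftmost derivations for the same string.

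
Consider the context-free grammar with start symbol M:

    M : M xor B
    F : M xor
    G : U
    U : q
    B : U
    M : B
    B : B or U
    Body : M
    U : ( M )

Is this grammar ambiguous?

(F, Body, G are unreachable from M, so their rules don't affect L(M).) M → M xor B | B  ;  B → B or U | U  — a left-associative chain with U at the bottom. Each string factors uniquely by precedence.

Unambiguous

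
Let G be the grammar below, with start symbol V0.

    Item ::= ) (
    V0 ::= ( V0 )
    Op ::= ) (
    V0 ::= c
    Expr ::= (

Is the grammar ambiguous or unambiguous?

Unambiguous

(Op, Item, Expr are unreachable from V0, so their rules don't affect L(V0).) Each string is a nest of matched brackets around a single atom. An opening bracket forces the recursive rule; an atom forces the base rule.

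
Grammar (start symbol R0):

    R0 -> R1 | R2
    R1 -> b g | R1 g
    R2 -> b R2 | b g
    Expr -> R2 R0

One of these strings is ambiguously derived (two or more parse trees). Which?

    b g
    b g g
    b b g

b g: 2 trees
b g g: 1 tree
b b g: 1 tree

b g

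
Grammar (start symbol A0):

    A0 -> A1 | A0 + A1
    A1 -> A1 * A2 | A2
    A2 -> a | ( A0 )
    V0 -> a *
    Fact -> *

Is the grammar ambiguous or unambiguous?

Only A0, A1, A2 are reachable from A0; ignoring the rest: A0 → A0 + A1 | A1  ;  A1 → A1 * A2 | A2  — a left-associative chain with A2 at the bottom. Each string factors uniquely by precedence.

Unambiguous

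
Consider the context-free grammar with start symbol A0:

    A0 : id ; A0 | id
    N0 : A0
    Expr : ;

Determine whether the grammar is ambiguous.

Unambiguous

(N0, Expr are unreachable from A0, so their rules don't affect L(A0).) The reachable grammar is A → atom sep A | atom. Each atom is followed by either the separator (recurse) or end-of-string (stop) — no choice point.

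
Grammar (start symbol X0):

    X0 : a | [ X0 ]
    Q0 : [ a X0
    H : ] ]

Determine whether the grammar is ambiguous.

Unambiguous

(Q0, H are unreachable from X0, so their rules don't affect L(X0).) L(X0) is { openⁿ atom closeⁿ : n ≥ 0 }. The bracket depth fixes n, and the derivation is forced at every step.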